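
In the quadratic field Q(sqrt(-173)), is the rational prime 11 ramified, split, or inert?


K = Q(sqrt(-173)). Since d mod 4 = 3, disc(K) = -692.
Check p | disc: -692 mod 11 = 1.
p does not divide disc. Compute Legendre symbol (d/p):
3^((11-1)/2) mod 11 = 1
(d/p) = 1, so p splits: (p) = P*P' with e=1, f=1, g=2.
Therefore p is split.

split


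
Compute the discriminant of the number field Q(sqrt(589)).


For K = Q(sqrt(d)) with d squarefree: disc(K) = d if d = 1 mod 4, and disc(K) = 4d if d = 2 or 3 mod 4.
Here d = 589, and d mod 4 = 1.
d = 1 mod 4 (O_K = Z[(1+sqrt(d))/2]), so disc(K) = d = 589

589


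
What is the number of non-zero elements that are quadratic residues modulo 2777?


For prime p, the number of non-zero quadratic residues is (p-1)/2.
= (2777-1)/2
= 1388

1388


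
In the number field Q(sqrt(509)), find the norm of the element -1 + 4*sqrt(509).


N(a + b*sqrt(d)) = a^2 - d*b^2
= (-1)^2 - (509)*(4)^2
= 1 - 8144
= -8143

-8143


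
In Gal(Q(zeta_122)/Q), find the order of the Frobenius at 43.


The Frobenius at p in Gal(Q(zeta_n)/Q) = (Z/nZ)* is the class of p, so its order is ord_122(43), the smallest k >= 1 with 43^k = 1 mod 122.
n = 122 = 2 * 61, phi(122) = 60; the order divides phi(n).
Divisors of 60: 1, 2, 3, 4, 5, 6, 10, 12, 15, 20, 30, 60
Repeated squaring mod 122: 43^1 = 43, 43^2 = 19, 43^4 = 117, 43^8 = 25, 43^16 = 15, 43^32 = 103
Test divisors in increasing order:
  k=1: 43^1 = 43 mod 122
  k=2: 43^2 = 19 mod 122
  k=3: 43^3 = 19 * 43 = 85 mod 122
  k=4: 43^4 = 117 mod 122
  k=5: 43^5 = 117 * 43 = 29 mod 122
  k=6: 43^6 = 117 * 19 = 27 mod 122
  k=10: 43^10 = 25 * 19 = 109 mod 122
  k=12: 43^12 = 25 * 117 = 119 mod 122
  k=15: 43^15 = 25 * 117 * 19 * 43 = 111 mod 122
  k=20: 43^20 = 15 * 117 = 47 mod 122
  k=30: 43^30 = 15 * 25 * 117 * 19 = 121 mod 122
  k=60: 43^60 = 103 * 15 * 25 * 117 = 1 mod 122  <- first divisor giving 1
Order = 60

60


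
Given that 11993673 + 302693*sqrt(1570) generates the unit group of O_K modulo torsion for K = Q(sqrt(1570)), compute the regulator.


epsilon = 11993673 + 302693*sqrt(1570)
= 2.3987e+07
R = ln(2.3987e+07)
= 16.9930

16.9930


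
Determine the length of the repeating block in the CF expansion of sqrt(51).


Run the CF algorithm for sqrt(51).
a_0 = floor(sqrt(51)) = 7; set m_0=0, q_0=1.
Recurrence: m' = q*a - m,  q' = (d - m'^2)/q,  a' = floor((a_0 + m')/q').
  step 1: m=7, q=2, a=7
  step 2: m=7, q=1, a=14
a_2 = 2*a_0 = 14, so the period closes here.
sqrt(51) = [7; 7, 14]
Period length = 2

2


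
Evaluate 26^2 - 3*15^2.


x^2 - d*y^2
= 26^2 - 3*15^2
= 676 - 675
= 1

1


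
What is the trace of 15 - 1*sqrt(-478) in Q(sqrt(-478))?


Tr(a + b*sqrt(d)) = (a + b*sqrt(d)) + (a - b*sqrt(d)) = 2a
= 2 * (15)
= 30

30


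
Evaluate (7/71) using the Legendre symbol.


p = 71 is prime, so compute (7/71) with the reciprocity algorithm (Jacobi-symbol steps: pull out 2s via (2/n), flip via reciprocity, reduce):
  reciprocity: (7/71) -> -(71/7)
  reduce: (1/7)
  (1/7) = 1
Product of signs = -1
(7/71) = -1

-1


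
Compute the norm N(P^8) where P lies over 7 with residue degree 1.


N(P^a) = p^(a*f)
= 7^(8*1)
= 7^8
= 5764801

5764801


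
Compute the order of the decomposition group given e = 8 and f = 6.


|D_P| = e * f
= 8 * 6
= 48

48


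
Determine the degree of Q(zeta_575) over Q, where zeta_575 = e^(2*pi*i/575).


The degree equals Euler's totient phi(575).
575 = 5^2 * 23
phi(575) = 440

440


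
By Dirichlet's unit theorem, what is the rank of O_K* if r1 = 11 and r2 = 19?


By Dirichlet's unit theorem:
rank = r1 + r2 - 1
= 11 + 19 - 1
= 29

29


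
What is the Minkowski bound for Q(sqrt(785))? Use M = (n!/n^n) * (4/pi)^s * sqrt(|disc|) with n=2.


d = 785, d mod 4 = 1, so disc(K) = d = 785; |disc(K)| = 785
Real quadratic field, so n = 2, s = r2 = 0, r1 = 2
M = (n!/n^n) * (4/pi)^s * sqrt(|disc(K)|) = (2!/2^2) * (4/pi)^0 * sqrt(785)
= 0.5 * 1.000000 * 28.017851
= 14.0089

14.0089


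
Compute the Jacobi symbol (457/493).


Compute (457/493) via quadratic reciprocity:
  reciprocity: (457/493) -> +(493/457)
  reduce: (36/457)
  pull out 2: (2/457) = +1  (since 457 mod 8 = 1)
  pull out 2: (2/457) = +1  (since 457 mod 8 = 1)
  reciprocity: (9/457) -> +(457/9)
  reduce: (7/9)
  reciprocity: (7/9) -> +(9/7)
  reduce: (2/7)
  pull out 2: (2/7) = +1  (since 7 mod 8 = 7)
  (1/7) = 1
Product of signs = 1

1


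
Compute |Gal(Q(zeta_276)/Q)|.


|Gal(Q(zeta_276)/Q)| = phi(276)
= 88

88


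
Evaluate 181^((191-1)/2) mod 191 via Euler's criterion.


p = 191 is prime and the exponent is (p-1)/2 = 95, so by Euler's criterion 181^95 = (181/191) = +1 or -1 mod 191.
Compute by square-and-multiply:
  95 = 64 + 16 + 8 + 4 + 2 + 1 (binary 1011111)
  Repeated squaring mod 191: 181^1 = 181, 181^2 = 100, 181^4 = 68, 181^8 = 40, 181^16 = 72, 181^32 = 27, 181^64 = 156
  181^95 = 181^64 * 181^16 * 181^8 * 181^4 * 181^2 * 181^1 = 156 * 72 * 40 * 68 * 100 * 181 mod 191
    156 * 72 = 11232 = 154 mod 191
    154 * 40 = 6160 = 48 mod 191
    48 * 68 = 3264 = 17 mod 191
    17 * 100 = 1700 = 172 mod 191
    172 * 181 = 31132 = 190 mod 191
  181^95 = 190 mod 191
Result 190 = p - 1 = -1 mod 191: 181 is a quadratic non-residue mod 191. As a residue in [0, p-1] the value is 190.
181^95 mod 191 = 190

190


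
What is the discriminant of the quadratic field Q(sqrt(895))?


For K = Q(sqrt(d)) with d squarefree: disc(K) = d if d = 1 mod 4, and disc(K) = 4d if d = 2 or 3 mod 4.
Here d = 895, and d mod 4 = 3.
d = 3 mod 4, not 1 (O_K = Z[sqrt(d)]), so disc(K) = 4d = 4 * (895) = 3580

3580


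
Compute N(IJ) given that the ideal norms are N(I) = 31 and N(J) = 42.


N(IJ) = N(I) * N(J)
= 31 * 42
= 1302

1302


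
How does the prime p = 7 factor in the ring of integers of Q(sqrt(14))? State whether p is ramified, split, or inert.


K = Q(sqrt(14)). Since d mod 4 = 2, disc(K) = 56.
Check p | disc: 56 mod 7 = 0.
p divides disc, so p ramifies: (p) = P^2 with e=2, f=1, g=1.
Therefore p is ramified.

ramified


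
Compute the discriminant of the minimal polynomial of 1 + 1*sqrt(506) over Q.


The element 1 + 1*sqrt(506) has minimal polynomial:
x^2 - 2*x - 505
Discriminant = (-2)^2 - 4*(-505)
= 4 + 2020
= 2024

2024


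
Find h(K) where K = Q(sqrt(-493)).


K = Q(sqrt(-493)). d mod 4 = 3, so D = disc(K) = 4d = -1972
h(K) equals the number of primitive reduced positive-definite forms (a, b, c) = a*x^2 + b*x*y + c*y^2 with b^2 - 4ac = D,
where reduced means |b| <= a <= c, with b >= 0 whenever |b| = a or a = c, and primitive means gcd(a, b, c) = 1.
Reduced forces 3a^2 <= |D| = 1972, so 1 <= a <= 25; b must have the parity of D, and c = (b^2 - D)/(4a) must be an integer >= a.
Enumerate a = 1..25, b in [-a, a]:
  a=1: (1, 0, 493)  [1]
  a=2: (2, 2, 247)  [1]
  a=3..6: none
  a=7: (7, -4, 71), (7, 4, 71)  [2]
  a=8..12: none
  a=13: (13, -2, 38), (13, 2, 38)  [2]
  a=14: (14, -10, 37), (14, 10, 37)  [2]
  a=15..16: none
  a=17: (17, 0, 29)  [1]
  a=18: none
  a=19: (19, -2, 26), (19, 2, 26)  [2]
  a=20..22: none
  a=23: (23, 12, 23)  [1]
  a=24..25: none
Total reduced forms: 1 + 1 + 2 + 2 + 2 + 1 + 2 + 1 = 12
h = 12

12


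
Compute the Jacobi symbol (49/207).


Compute (49/207) via quadratic reciprocity:
  reciprocity: (49/207) -> +(207/49)
  reduce: (11/49)
  reciprocity: (11/49) -> +(49/11)
  reduce: (5/11)
  reciprocity: (5/11) -> +(11/5)
  reduce: (1/5)
  (1/5) = 1
Product of signs = 1

1


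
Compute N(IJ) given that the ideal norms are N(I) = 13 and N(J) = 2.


N(IJ) = N(I) * N(J)
= 13 * 2
= 26

26


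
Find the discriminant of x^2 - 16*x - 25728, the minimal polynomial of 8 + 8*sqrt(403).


The element 8 + 8*sqrt(403) has minimal polynomial:
x^2 - 16*x - 25728
Discriminant = (-16)^2 - 4*(-25728)
= 256 + 102912
= 103168

103168


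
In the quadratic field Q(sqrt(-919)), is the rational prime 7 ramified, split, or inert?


K = Q(sqrt(-919)). Since d mod 4 = 1, disc(K) = -919.
Check p | disc: -919 mod 7 = 5.
p does not divide disc. Compute Legendre symbol (d/p):
5^((7-1)/2) mod 7 = -1
(d/p) = -1, so p is inert: (p) stays prime with e=1, f=2, g=1.
Therefore p is inert.

inert


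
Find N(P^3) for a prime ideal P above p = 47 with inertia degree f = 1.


N(P^a) = p^(a*f)
= 47^(3*1)
= 47^3
= 103823

103823


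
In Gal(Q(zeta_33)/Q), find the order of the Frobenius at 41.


The Frobenius at p in Gal(Q(zeta_n)/Q) = (Z/nZ)* is the class of p, so its order is ord_33(41), the smallest k >= 1 with 41^k = 1 mod 33.
n = 33 = 3 * 11, phi(33) = 20; the order divides phi(n).
Divisors of 20: 1, 2, 4, 5, 10, 20
Repeated squaring mod 33: 41^1 = 8, 41^2 = 31, 41^4 = 4, 41^8 = 16, 41^16 = 25
Test divisors in increasing order:
  k=1: 41^1 = 8 mod 33
  k=2: 41^2 = 31 mod 33
  k=4: 41^4 = 4 mod 33
  k=5: 41^5 = 4 * 8 = 32 mod 33
  k=10: 41^10 = 16 * 31 = 1 mod 33  <- first divisor giving 1
Order = 10

10


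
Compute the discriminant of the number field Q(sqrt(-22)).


For K = Q(sqrt(d)) with d squarefree: disc(K) = d if d = 1 mod 4, and disc(K) = 4d if d = 2 or 3 mod 4.
Here d = -22, and d mod 4 = 2.
d = 2 mod 4, not 1 (O_K = Z[sqrt(d)]), so disc(K) = 4d = 4 * (-22) = -88

-88


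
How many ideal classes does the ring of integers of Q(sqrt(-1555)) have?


K = Q(sqrt(-1555)). d mod 4 = 1, so D = disc(K) = d = -1555
h(K) equals the number of primitive reduced positive-definite forms (a, b, c) = a*x^2 + b*x*y + c*y^2 with b^2 - 4ac = D,
where reduced means |b| <= a <= c, with b >= 0 whenever |b| = a or a = c, and primitive means gcd(a, b, c) = 1.
Reduced forces 3a^2 <= |D| = 1555, so 1 <= a <= 22; b must have the parity of D, and c = (b^2 - D)/(4a) must be an integer >= a.
Enumerate a = 1..22, b in [-a, a]:
  a=1: (1, 1, 389)  [1]
  a=2..4: none
  a=5: (5, 5, 79)  [1]
  a=6..16: none
  a=17: (17, -3, 23), (17, 3, 23)  [2]
  a=18..22: none
Total reduced forms: 1 + 1 + 2 = 4
h = 4

4


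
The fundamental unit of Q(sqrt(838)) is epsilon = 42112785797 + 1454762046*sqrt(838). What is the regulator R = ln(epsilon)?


epsilon = 42112785797 + 1454762046*sqrt(838)
= 8.4226e+10
R = ln(8.4226e+10)
= 25.1568

25.1568


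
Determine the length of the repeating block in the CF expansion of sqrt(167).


Run the CF algorithm for sqrt(167).
a_0 = floor(sqrt(167)) = 12; set m_0=0, q_0=1.
Recurrence: m' = q*a - m,  q' = (d - m'^2)/q,  a' = floor((a_0 + m')/q').
  step 1: m=12, q=23, a=1
  step 2: m=11, q=2, a=11
  step 3: m=11, q=23, a=1
  step 4: m=12, q=1, a=24
a_4 = 2*a_0 = 24, so the period closes here.
sqrt(167) = [12; 1, 11, 1, 24]
Period length = 4

4


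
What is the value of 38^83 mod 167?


p = 167 is prime and the exponent is (p-1)/2 = 83, so by Euler's criterion 38^83 = (38/167) = +1 or -1 mod 167.
Compute by square-and-multiply:
  83 = 64 + 16 + 2 + 1 (binary 1010011)
  Repeated squaring mod 167: 38^1 = 38, 38^2 = 108, 38^4 = 141, 38^8 = 8, 38^16 = 64, 38^32 = 88, 38^64 = 62
  38^83 = 38^64 * 38^16 * 38^2 * 38^1 = 62 * 64 * 108 * 38 mod 167
    62 * 64 = 3968 = 127 mod 167
    127 * 108 = 13716 = 22 mod 167
    22 * 38 = 836 = 1 mod 167
  38^83 = 1 mod 167
Result 1: 38 is a quadratic residue mod 167.
38^83 mod 167 = 1

1


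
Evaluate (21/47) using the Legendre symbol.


p = 47 is prime, so compute (21/47) with the reciprocity algorithm (Jacobi-symbol steps: pull out 2s via (2/n), flip via reciprocity, reduce):
  reciprocity: (21/47) -> +(47/21)
  reduce: (5/21)
  reciprocity: (5/21) -> +(21/5)
  reduce: (1/5)
  (1/5) = 1
Product of signs = 1
(21/47) = 1

1


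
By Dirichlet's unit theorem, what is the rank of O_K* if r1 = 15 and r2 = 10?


By Dirichlet's unit theorem:
rank = r1 + r2 - 1
= 15 + 10 - 1
= 24

24


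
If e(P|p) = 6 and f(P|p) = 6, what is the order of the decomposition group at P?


|D_P| = e * f
= 6 * 6
= 36

36


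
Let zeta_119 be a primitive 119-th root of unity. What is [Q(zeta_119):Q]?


The degree equals Euler's totient phi(119).
119 = 7 * 17
phi(119) = 96

96


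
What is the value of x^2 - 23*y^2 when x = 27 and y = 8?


x^2 - d*y^2
= 27^2 - 23*8^2
= 729 - 1472
= -743

-743


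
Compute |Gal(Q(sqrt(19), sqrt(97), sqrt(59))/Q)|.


The 3 square roots of distinct primes are multiplicatively independent over Q,
so [K:Q] = 2^3 and Gal(K/Q) is isomorphic to (Z/2Z)^3.
|Gal| = 2^3 = 8

8


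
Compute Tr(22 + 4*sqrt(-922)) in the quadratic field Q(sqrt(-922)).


Tr(a + b*sqrt(d)) = (a + b*sqrt(d)) + (a - b*sqrt(d)) = 2a
= 2 * (22)
= 44

44


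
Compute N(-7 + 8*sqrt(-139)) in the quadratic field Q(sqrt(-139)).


N(a + b*sqrt(d)) = a^2 - d*b^2
= (-7)^2 - (-139)*(8)^2
= 49 + 8896
= 8945

8945


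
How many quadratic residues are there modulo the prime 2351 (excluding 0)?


For prime p, the number of non-zero quadratic residues is (p-1)/2.
= (2351-1)/2
= 1175

1175


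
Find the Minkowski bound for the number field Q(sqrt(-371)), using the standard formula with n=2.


d = -371, d mod 4 = 1, so disc(K) = d = -371; |disc(K)| = 371
Imaginary quadratic field, so n = 2, s = r2 = 1, r1 = 0
M = (n!/n^n) * (4/pi)^s * sqrt(|disc(K)|) = (2!/2^2) * (4/pi)^1 * sqrt(371)
= 0.5 * 1.273240 * 19.261360
= 12.2622

12.2622


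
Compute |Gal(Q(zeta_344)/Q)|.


|Gal(Q(zeta_344)/Q)| = phi(344)
= 168

168


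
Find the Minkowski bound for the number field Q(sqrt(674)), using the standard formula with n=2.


d = 674, d mod 4 = 2, so disc(K) = 4d = 2696; |disc(K)| = 2696
Real quadratic field, so n = 2, s = r2 = 0, r1 = 2
M = (n!/n^n) * (4/pi)^s * sqrt(|disc(K)|) = (2!/2^2) * (4/pi)^0 * sqrt(2696)
= 0.5 * 1.000000 * 51.923020
= 25.9615

25.9615


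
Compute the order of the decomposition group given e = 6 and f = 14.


|D_P| = e * f
= 6 * 14
= 84

84


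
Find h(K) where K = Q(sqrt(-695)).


K = Q(sqrt(-695)). d mod 4 = 1, so D = disc(K) = d = -695
h(K) equals the number of primitive reduced positive-definite forms (a, b, c) = a*x^2 + b*x*y + c*y^2 with b^2 - 4ac = D,
where reduced means |b| <= a <= c, with b >= 0 whenever |b| = a or a = c, and primitive means gcd(a, b, c) = 1.
Reduced forces 3a^2 <= |D| = 695, so 1 <= a <= 15; b must have the parity of D, and c = (b^2 - D)/(4a) must be an integer >= a.
Enumerate a = 1..15, b in [-a, a]:
  a=1: (1, 1, 174)  [1]
  a=2: (2, -1, 87), (2, 1, 87)  [2]
  a=3: (3, -1, 58), (3, 1, 58)  [2]
  a=4: (4, -3, 44), (4, 3, 44)  [2]
  a=5: (5, 5, 36)  [1]
  a=6: (6, -5, 30), (6, -1, 29), (6, 1, 29), (6, 5, 30)  [4]
  a=7: none
  a=8: (8, -3, 22), (8, 3, 22)  [2]
  a=9: (9, -5, 20), (9, 5, 20)  [2]
  a=10: (10, -5, 18), (10, 5, 18)  [2]
  a=11: (11, -3, 16), (11, 3, 16)  [2]
  a=12: (12, -11, 17), (12, -5, 15), (12, 5, 15), (12, 11, 17)  [4]
  a=13..15: none
Total reduced forms: 1 + 2 + 2 + 2 + 1 + 4 + 2 + 2 + 2 + 2 + 4 = 24
h = 24

24


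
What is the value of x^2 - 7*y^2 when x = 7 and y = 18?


x^2 - d*y^2
= 7^2 - 7*18^2
= 49 - 2268
= -2219

-2219


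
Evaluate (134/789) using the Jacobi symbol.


Compute (134/789) via quadratic reciprocity:
  pull out 2: (2/789) = -1  (since 789 mod 8 = 5)
  reciprocity: (67/789) -> +(789/67)
  reduce: (52/67)
  pull out 2: (2/67) = -1  (since 67 mod 8 = 3)
  pull out 2: (2/67) = -1  (since 67 mod 8 = 3)
  reciprocity: (13/67) -> +(67/13)
  reduce: (2/13)
  pull out 2: (2/13) = -1  (since 13 mod 8 = 5)
  (1/13) = 1
Product of signs = 1

1


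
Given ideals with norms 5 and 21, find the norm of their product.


N(IJ) = N(I) * N(J)
= 5 * 21
= 105

105


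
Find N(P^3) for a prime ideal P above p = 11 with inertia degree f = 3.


N(P^a) = p^(a*f)
= 11^(3*3)
= 11^9
= 2357947691

2357947691


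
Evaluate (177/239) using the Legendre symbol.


p = 239 is prime, so compute (177/239) with the reciprocity algorithm (Jacobi-symbol steps: pull out 2s via (2/n), flip via reciprocity, reduce):
  reciprocity: (177/239) -> +(239/177)
  reduce: (62/177)
  pull out 2: (2/177) = +1  (since 177 mod 8 = 1)
  reciprocity: (31/177) -> +(177/31)
  reduce: (22/31)
  pull out 2: (2/31) = +1  (since 31 mod 8 = 7)
  reciprocity: (11/31) -> -(31/11)
  reduce: (9/11)
  reciprocity: (9/11) -> +(11/9)
  reduce: (2/9)
  pull out 2: (2/9) = +1  (since 9 mod 8 = 1)
  (1/9) = 1
Product of signs = -1
(177/239) = -1

-1


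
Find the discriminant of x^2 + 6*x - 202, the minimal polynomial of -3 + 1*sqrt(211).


The element -3 + 1*sqrt(211) has minimal polynomial:
x^2 + 6*x - 202
Discriminant = (6)^2 - 4*(-202)
= 36 + 808
= 844

844


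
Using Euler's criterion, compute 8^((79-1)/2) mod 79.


p = 79 is prime and the exponent is (p-1)/2 = 39, so by Euler's criterion 8^39 = (8/79) = +1 or -1 mod 79.
Compute by square-and-multiply:
  39 = 32 + 4 + 2 + 1 (binary 100111)
  Repeated squaring mod 79: 8^1 = 8, 8^2 = 64, 8^4 = 67, 8^8 = 65, 8^16 = 38, 8^32 = 22
  8^39 = 8^32 * 8^4 * 8^2 * 8^1 = 22 * 67 * 64 * 8 mod 79
    22 * 67 = 1474 = 52 mod 79
    52 * 64 = 3328 = 10 mod 79
    10 * 8 = 80 = 1 mod 79
  8^39 = 1 mod 79
Result 1: 8 is a quadratic residue mod 79.
8^39 mod 79 = 1

1


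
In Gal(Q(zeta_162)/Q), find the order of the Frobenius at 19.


The Frobenius at p in Gal(Q(zeta_n)/Q) = (Z/nZ)* is the class of p, so its order is ord_162(19), the smallest k >= 1 with 19^k = 1 mod 162.
n = 162 = 2 * 3^4, phi(162) = 54; the order divides phi(n).
Divisors of 54: 1, 2, 3, 6, 9, 18, 27, 54
Repeated squaring mod 162: 19^1 = 19, 19^2 = 37, 19^4 = 73, 19^8 = 145, 19^16 = 127, 19^32 = 91
Test divisors in increasing order:
  k=1: 19^1 = 19 mod 162
  k=2: 19^2 = 37 mod 162
  k=3: 19^3 = 37 * 19 = 55 mod 162
  k=6: 19^6 = 73 * 37 = 109 mod 162
  k=9: 19^9 = 145 * 19 = 1 mod 162  <- first divisor giving 1
Order = 9

9


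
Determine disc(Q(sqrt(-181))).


For K = Q(sqrt(d)) with d squarefree: disc(K) = d if d = 1 mod 4, and disc(K) = 4d if d = 2 or 3 mod 4.
Here d = -181, and d mod 4 = 3.
d = 3 mod 4, not 1 (O_K = Z[sqrt(d)]), so disc(K) = 4d = 4 * (-181) = -724

-724


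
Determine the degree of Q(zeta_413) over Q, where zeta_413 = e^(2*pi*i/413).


The degree equals Euler's totient phi(413).
413 = 7 * 59
phi(413) = 348

348


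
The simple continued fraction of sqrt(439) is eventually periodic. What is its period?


Run the CF algorithm for sqrt(439).
a_0 = floor(sqrt(439)) = 20; set m_0=0, q_0=1.
Recurrence: m' = q*a - m,  q' = (d - m'^2)/q,  a' = floor((a_0 + m')/q').
  step 1: m=20, q=39, a=1
  step 2: m=19, q=2, a=19
  step 3: m=19, q=39, a=1
  step 4: m=20, q=1, a=40
a_4 = 2*a_0 = 40, so the period closes here.
sqrt(439) = [20; 1, 19, 1, 40]
Period length = 4

4


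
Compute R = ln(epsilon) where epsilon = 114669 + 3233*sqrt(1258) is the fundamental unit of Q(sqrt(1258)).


epsilon = 114669 + 3233*sqrt(1258)
= 229338.0000
R = ln(229338.0000)
= 12.3430

12.3430


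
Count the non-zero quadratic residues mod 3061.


For prime p, the number of non-zero quadratic residues is (p-1)/2.
= (3061-1)/2
= 1530

1530


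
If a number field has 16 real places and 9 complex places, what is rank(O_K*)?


By Dirichlet's unit theorem:
rank = r1 + r2 - 1
= 16 + 9 - 1
= 24

24


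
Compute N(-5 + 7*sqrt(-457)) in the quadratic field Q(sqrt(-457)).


N(a + b*sqrt(d)) = a^2 - d*b^2
= (-5)^2 - (-457)*(7)^2
= 25 + 22393
= 22418

22418


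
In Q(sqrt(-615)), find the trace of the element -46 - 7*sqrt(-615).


Tr(a + b*sqrt(d)) = (a + b*sqrt(d)) + (a - b*sqrt(d)) = 2a
= 2 * (-46)
= -92

-92


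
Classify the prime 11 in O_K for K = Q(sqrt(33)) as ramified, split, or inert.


K = Q(sqrt(33)). Since d mod 4 = 1, disc(K) = 33.
Check p | disc: 33 mod 11 = 0.
p divides disc, so p ramifies: (p) = P^2 with e=2, f=1, g=1.
Therefore p is ramified.

ramified


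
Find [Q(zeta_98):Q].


The degree equals Euler's totient phi(98).
98 = 2 * 7^2
phi(98) = 42

42


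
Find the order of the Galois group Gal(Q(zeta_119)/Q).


|Gal(Q(zeta_119)/Q)| = phi(119)
= 96

96


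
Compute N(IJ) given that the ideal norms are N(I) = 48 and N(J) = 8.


N(IJ) = N(I) * N(J)
= 48 * 8
= 384

384


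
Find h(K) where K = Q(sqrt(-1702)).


K = Q(sqrt(-1702)). d mod 4 = 2, so D = disc(K) = 4d = -6808
h(K) equals the number of primitive reduced positive-definite forms (a, b, c) = a*x^2 + b*x*y + c*y^2 with b^2 - 4ac = D,
where reduced means |b| <= a <= c, with b >= 0 whenever |b| = a or a = c, and primitive means gcd(a, b, c) = 1.
Reduced forces 3a^2 <= |D| = 6808, so 1 <= a <= 47; b must have the parity of D, and c = (b^2 - D)/(4a) must be an integer >= a.
Enumerate a = 1..47, b in [-a, a]:
  a=1: (1, 0, 1702)  [1]
  a=2: (2, 0, 851)  [1]
  a=3..10: none
  a=11: (11, -10, 157), (11, 10, 157)  [2]
  a=12: none
  a=13: (13, -2, 131), (13, 2, 131)  [2]
  a=14..16: none
  a=17: (17, -14, 103), (17, 14, 103)  [2]
  a=18..21: none
  a=22: (22, -12, 79), (22, 12, 79)  [2]
  a=23: (23, 0, 74)  [1]
  a=24..25: none
  a=26: (26, -24, 71), (26, 24, 71)  [2]
  a=27..28: none
  a=29: (29, -6, 59), (29, 6, 59)  [2]
  a=30..33: none
  a=34: (34, -20, 53), (34, 20, 53)  [2]
  a=35..36: none
  a=37: (37, 0, 46)  [1]
  a=38..40: none
  a=41: (41, -30, 47), (41, 30, 47)  [2]
  a=42..47: none
Total reduced forms: 1 + 1 + 2 + 2 + 2 + 2 + 1 + 2 + 2 + 2 + 1 + 2 = 20
h = 20

20


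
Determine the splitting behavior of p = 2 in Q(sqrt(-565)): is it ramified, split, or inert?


K = Q(sqrt(-565)). Since d mod 4 = 3, disc(K) = -2260.
Check p | disc: -2260 mod 2 = 0.
p divides disc, so p ramifies: (p) = P^2 with e=2, f=1, g=1.
Therefore p is ramified.

ramified


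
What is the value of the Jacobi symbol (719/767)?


Compute (719/767) via quadratic reciprocity:
  reciprocity: (719/767) -> -(767/719)
  reduce: (48/719)
  pull out 2: (2/719) = +1  (since 719 mod 8 = 7)
  pull out 2: (2/719) = +1  (since 719 mod 8 = 7)
  pull out 2: (2/719) = +1  (since 719 mod 8 = 7)
  pull out 2: (2/719) = +1  (since 719 mod 8 = 7)
  reciprocity: (3/719) -> -(719/3)
  reduce: (2/3)
  pull out 2: (2/3) = -1  (since 3 mod 8 = 3)
  (1/3) = 1
Product of signs = -1

-1


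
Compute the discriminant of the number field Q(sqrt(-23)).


For K = Q(sqrt(d)) with d squarefree: disc(K) = d if d = 1 mod 4, and disc(K) = 4d if d = 2 or 3 mod 4.
Here d = -23, and d mod 4 = 1.
d = 1 mod 4 (O_K = Z[(1+sqrt(d))/2]), so disc(K) = d = -23

-23


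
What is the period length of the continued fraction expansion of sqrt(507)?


Run the CF algorithm for sqrt(507).
a_0 = floor(sqrt(507)) = 22; set m_0=0, q_0=1.
Recurrence: m' = q*a - m,  q' = (d - m'^2)/q,  a' = floor((a_0 + m')/q').
  step 1: m=22, q=23, a=1
  step 2: m=1, q=22, a=1
  step 3: m=21, q=3, a=14
  step 4: m=21, q=22, a=1
  step 5: m=1, q=23, a=1
  step 6: m=22, q=1, a=44
a_6 = 2*a_0 = 44, so the period closes here.
sqrt(507) = [22; 1, 1, 14, 1, 1, 44]
Period length = 6

6


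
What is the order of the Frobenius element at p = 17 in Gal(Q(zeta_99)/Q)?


The Frobenius at p in Gal(Q(zeta_n)/Q) = (Z/nZ)* is the class of p, so its order is ord_99(17), the smallest k >= 1 with 17^k = 1 mod 99.
n = 99 = 3^2 * 11, phi(99) = 60; the order divides phi(n).
Divisors of 60: 1, 2, 3, 4, 5, 6, 10, 12, 15, 20, 30, 60
Repeated squaring mod 99: 17^1 = 17, 17^2 = 91, 17^4 = 64, 17^8 = 37, 17^16 = 82, 17^32 = 91
Test divisors in increasing order:
  k=1: 17^1 = 17 mod 99
  k=2: 17^2 = 91 mod 99
  k=3: 17^3 = 91 * 17 = 62 mod 99
  k=4: 17^4 = 64 mod 99
  k=5: 17^5 = 64 * 17 = 98 mod 99
  k=6: 17^6 = 64 * 91 = 82 mod 99
  k=10: 17^10 = 37 * 91 = 1 mod 99  <- first divisor giving 1
Order = 10

10


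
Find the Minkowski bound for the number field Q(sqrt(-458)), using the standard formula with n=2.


d = -458, d mod 4 = 2, so disc(K) = 4d = -1832; |disc(K)| = 1832
Imaginary quadratic field, so n = 2, s = r2 = 1, r1 = 0
M = (n!/n^n) * (4/pi)^s * sqrt(|disc(K)|) = (2!/2^2) * (4/pi)^1 * sqrt(1832)
= 0.5 * 1.273240 * 42.801869
= 27.2485

27.2485


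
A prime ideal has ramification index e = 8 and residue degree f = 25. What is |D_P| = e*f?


|D_P| = e * f
= 8 * 25
= 200

200


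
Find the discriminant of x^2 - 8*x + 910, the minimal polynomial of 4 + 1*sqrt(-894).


The element 4 + 1*sqrt(-894) has minimal polynomial:
x^2 - 8*x + 910
Discriminant = (-8)^2 - 4*(910)
= 64 - 3640
= -3576

-3576


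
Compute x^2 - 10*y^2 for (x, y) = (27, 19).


x^2 - d*y^2
= 27^2 - 10*19^2
= 729 - 3610
= -2881

-2881


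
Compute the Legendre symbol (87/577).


p = 577 is prime, so compute (87/577) with the reciprocity algorithm (Jacobi-symbol steps: pull out 2s via (2/n), flip via reciprocity, reduce):
  reciprocity: (87/577) -> +(577/87)
  reduce: (55/87)
  reciprocity: (55/87) -> -(87/55)
  reduce: (32/55)
  pull out 2: (2/55) = +1  (since 55 mod 8 = 7)
  pull out 2: (2/55) = +1  (since 55 mod 8 = 7)
  pull out 2: (2/55) = +1  (since 55 mod 8 = 7)
  pull out 2: (2/55) = +1  (since 55 mod 8 = 7)
  pull out 2: (2/55) = +1  (since 55 mod 8 = 7)
  (1/55) = 1
Product of signs = -1
(87/577) = -1

-1


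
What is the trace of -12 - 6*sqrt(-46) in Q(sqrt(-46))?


Tr(a + b*sqrt(d)) = (a + b*sqrt(d)) + (a - b*sqrt(d)) = 2a
= 2 * (-12)
= -24

-24


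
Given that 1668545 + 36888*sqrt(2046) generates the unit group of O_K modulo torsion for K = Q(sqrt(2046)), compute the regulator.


epsilon = 1668545 + 36888*sqrt(2046)
= 3.3371e+06
R = ln(3.3371e+06)
= 15.0206

15.0206


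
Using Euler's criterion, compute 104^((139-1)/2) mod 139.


p = 139 is prime and the exponent is (p-1)/2 = 69, so by Euler's criterion 104^69 = (104/139) = +1 or -1 mod 139.
Compute by square-and-multiply:
  69 = 64 + 4 + 1 (binary 1000101)
  Repeated squaring mod 139: 104^1 = 104, 104^2 = 113, 104^4 = 120, 104^8 = 83, 104^16 = 78, 104^32 = 107, 104^64 = 51
  104^69 = 104^64 * 104^4 * 104^1 = 51 * 120 * 104 mod 139
    51 * 120 = 6120 = 4 mod 139
    4 * 104 = 416 = 138 mod 139
  104^69 = 138 mod 139
Result 138 = p - 1 = -1 mod 139: 104 is a quadratic non-residue mod 139. As a residue in [0, p-1] the value is 138.
104^69 mod 139 = 138

138


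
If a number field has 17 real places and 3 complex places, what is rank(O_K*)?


By Dirichlet's unit theorem:
rank = r1 + r2 - 1
= 17 + 3 - 1
= 19

19


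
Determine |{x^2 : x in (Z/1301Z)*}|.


For prime p, the number of non-zero quadratic residues is (p-1)/2.
= (1301-1)/2
= 650

650


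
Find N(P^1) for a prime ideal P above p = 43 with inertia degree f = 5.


N(P^a) = p^(a*f)
= 43^(1*5)
= 43^5
= 147008443

147008443


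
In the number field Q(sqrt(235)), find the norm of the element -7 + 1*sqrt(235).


N(a + b*sqrt(d)) = a^2 - d*b^2
= (-7)^2 - (235)*(1)^2
= 49 - 235
= -186

-186


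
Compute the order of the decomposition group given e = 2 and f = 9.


|D_P| = e * f
= 2 * 9
= 18

18


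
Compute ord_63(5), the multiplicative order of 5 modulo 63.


We want ord_63(5), the smallest k >= 1 with 5^k = 1 mod 63.
n = 63 = 3^2 * 7, phi(63) = 36; the order divides phi(n).
Divisors of 36: 1, 2, 3, 4, 6, 9, 12, 18, 36
Repeated squaring mod 63: 5^1 = 5, 5^2 = 25, 5^4 = 58, 5^8 = 25, 5^16 = 58, 5^32 = 25
Test divisors in increasing order:
  k=1: 5^1 = 5 mod 63
  k=2: 5^2 = 25 mod 63
  k=3: 5^3 = 25 * 5 = 62 mod 63
  k=4: 5^4 = 58 mod 63
  k=6: 5^6 = 58 * 25 = 1 mod 63  <- first divisor giving 1
Order = 6

6


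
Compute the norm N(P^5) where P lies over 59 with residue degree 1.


N(P^a) = p^(a*f)
= 59^(5*1)
= 59^5
= 714924299

714924299


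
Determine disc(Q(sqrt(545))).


For K = Q(sqrt(d)) with d squarefree: disc(K) = d if d = 1 mod 4, and disc(K) = 4d if d = 2 or 3 mod 4.
Here d = 545, and d mod 4 = 1.
d = 1 mod 4 (O_K = Z[(1+sqrt(d))/2]), so disc(K) = d = 545

545


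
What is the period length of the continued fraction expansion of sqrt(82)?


Run the CF algorithm for sqrt(82).
a_0 = floor(sqrt(82)) = 9; set m_0=0, q_0=1.
Recurrence: m' = q*a - m,  q' = (d - m'^2)/q,  a' = floor((a_0 + m')/q').
  step 1: m=9, q=1, a=18
a_1 = 2*a_0 = 18, so the period closes here.
sqrt(82) = [9; 18]
Period length = 1

1


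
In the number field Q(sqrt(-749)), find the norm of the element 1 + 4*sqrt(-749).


N(a + b*sqrt(d)) = a^2 - d*b^2
= (1)^2 - (-749)*(4)^2
= 1 + 11984
= 11985

11985


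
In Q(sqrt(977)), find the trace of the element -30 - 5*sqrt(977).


Tr(a + b*sqrt(d)) = (a + b*sqrt(d)) + (a - b*sqrt(d)) = 2a
= 2 * (-30)
= -60

-60


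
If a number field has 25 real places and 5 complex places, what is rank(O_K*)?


By Dirichlet's unit theorem:
rank = r1 + r2 - 1
= 25 + 5 - 1
= 29

29


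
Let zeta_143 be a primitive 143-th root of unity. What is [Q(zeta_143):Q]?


The degree equals Euler's totient phi(143).
143 = 11 * 13
phi(143) = 120

120


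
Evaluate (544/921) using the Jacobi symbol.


Compute (544/921) via quadratic reciprocity:
  pull out 2: (2/921) = +1  (since 921 mod 8 = 1)
  pull out 2: (2/921) = +1  (since 921 mod 8 = 1)
  pull out 2: (2/921) = +1  (since 921 mod 8 = 1)
  pull out 2: (2/921) = +1  (since 921 mod 8 = 1)
  pull out 2: (2/921) = +1  (since 921 mod 8 = 1)
  reciprocity: (17/921) -> +(921/17)
  reduce: (3/17)
  reciprocity: (3/17) -> +(17/3)
  reduce: (2/3)
  pull out 2: (2/3) = -1  (since 3 mod 8 = 3)
  (1/3) = 1
Product of signs = -1

-1


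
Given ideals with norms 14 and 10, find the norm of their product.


N(IJ) = N(I) * N(J)
= 14 * 10
= 140

140


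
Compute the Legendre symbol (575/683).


p = 683 is prime, so compute (575/683) with the reciprocity algorithm (Jacobi-symbol steps: pull out 2s via (2/n), flip via reciprocity, reduce):
  reciprocity: (575/683) -> -(683/575)
  reduce: (108/575)
  pull out 2: (2/575) = +1  (since 575 mod 8 = 7)
  pull out 2: (2/575) = +1  (since 575 mod 8 = 7)
  reciprocity: (27/575) -> -(575/27)
  reduce: (8/27)
  pull out 2: (2/27) = -1  (since 27 mod 8 = 3)
  pull out 2: (2/27) = -1  (since 27 mod 8 = 3)
  pull out 2: (2/27) = -1  (since 27 mod 8 = 3)
  (1/27) = 1
Product of signs = -1
(575/683) = -1

-1


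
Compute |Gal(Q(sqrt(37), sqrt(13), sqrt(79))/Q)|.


The 3 square roots of distinct primes are multiplicatively independent over Q,
so [K:Q] = 2^3 and Gal(K/Q) is isomorphic to (Z/2Z)^3.
|Gal| = 2^3 = 8

8


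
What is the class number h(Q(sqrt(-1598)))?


K = Q(sqrt(-1598)). d mod 4 = 2, so D = disc(K) = 4d = -6392
h(K) equals the number of primitive reduced positive-definite forms (a, b, c) = a*x^2 + b*x*y + c*y^2 with b^2 - 4ac = D,
where reduced means |b| <= a <= c, with b >= 0 whenever |b| = a or a = c, and primitive means gcd(a, b, c) = 1.
Reduced forces 3a^2 <= |D| = 6392, so 1 <= a <= 46; b must have the parity of D, and c = (b^2 - D)/(4a) must be an integer >= a.
Enumerate a = 1..46, b in [-a, a]:
  a=1: (1, 0, 1598)  [1]
  a=2: (2, 0, 799)  [1]
  a=3: (3, -2, 533), (3, 2, 533)  [2]
  a=4..5: none
  a=6: (6, -4, 267), (6, 4, 267)  [2]
  a=7..8: none
  a=9: (9, -4, 178), (9, 4, 178)  [2]
  a=10..12: none
  a=13: (13, -2, 123), (13, 2, 123)  [2]
  a=14..16: none
  a=17: (17, 0, 94)  [1]
  a=18: (18, -4, 89), (18, 4, 89)  [2]
  a=19: (19, -12, 86), (19, 12, 86)  [2]
  a=20..22: none
  a=23: (23, -18, 73), (23, 18, 73)  [2]
  a=24..25: none
  a=26: (26, -24, 67), (26, 24, 67)  [2]
  a=27: (27, -14, 61), (27, 14, 61)  [2]
  a=28..30: none
  a=31: (31, -26, 57), (31, 26, 57)  [2]
  a=32..33: none
  a=34: (34, 0, 47)  [1]
  a=35..36: none
  a=37: (37, -34, 51), (37, 34, 51)  [2]
  a=38: (38, -12, 43), (38, 12, 43)  [2]
  a=39: (39, -28, 46), (39, -2, 41), (39, 2, 41), (39, 28, 46)  [4]
  a=40..46: none
Total reduced forms: 1 + 1 + 2 + 2 + 2 + 2 + 1 + 2 + 2 + 2 + 2 + 2 + 2 + 1 + 2 + 2 + 4 = 32
h = 32

32


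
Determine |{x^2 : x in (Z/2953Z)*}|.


For prime p, the number of non-zero quadratic residues is (p-1)/2.
= (2953-1)/2
= 1476

1476


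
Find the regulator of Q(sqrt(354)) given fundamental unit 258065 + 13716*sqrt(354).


epsilon = 258065 + 13716*sqrt(354)
= 516130.0000
R = ln(516130.0000)
= 13.1541

13.1541


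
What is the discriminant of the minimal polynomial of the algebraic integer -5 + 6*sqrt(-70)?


The element -5 + 6*sqrt(-70) has minimal polynomial:
x^2 + 10*x + 2545
Discriminant = (10)^2 - 4*(2545)
= 100 - 10180
= -10080

-10080


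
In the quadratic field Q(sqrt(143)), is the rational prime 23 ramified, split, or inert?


K = Q(sqrt(143)). Since d mod 4 = 3, disc(K) = 572.
Check p | disc: 572 mod 23 = 20.
p does not divide disc. Compute Legendre symbol (d/p):
5^((23-1)/2) mod 23 = -1
(d/p) = -1, so p is inert: (p) stays prime with e=1, f=2, g=1.
Therefore p is inert.

inert


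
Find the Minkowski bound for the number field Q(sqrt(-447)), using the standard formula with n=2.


d = -447, d mod 4 = 1, so disc(K) = d = -447; |disc(K)| = 447
Imaginary quadratic field, so n = 2, s = r2 = 1, r1 = 0
M = (n!/n^n) * (4/pi)^s * sqrt(|disc(K)|) = (2!/2^2) * (4/pi)^1 * sqrt(447)
= 0.5 * 1.273240 * 21.142375
= 13.4597

13.4597


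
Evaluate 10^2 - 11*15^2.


x^2 - d*y^2
= 10^2 - 11*15^2
= 100 - 2475
= -2375

-2375


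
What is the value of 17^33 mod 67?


p = 67 is prime and the exponent is (p-1)/2 = 33, so by Euler's criterion 17^33 = (17/67) = +1 or -1 mod 67.
Compute by square-and-multiply:
  33 = 32 + 1 (binary 100001)
  Repeated squaring mod 67: 17^1 = 17, 17^2 = 21, 17^4 = 39, 17^8 = 47, 17^16 = 65, 17^32 = 4
  17^33 = 17^32 * 17^1 = 4 * 17 mod 67
    4 * 17 = 68 = 1 mod 67
  17^33 = 1 mod 67
Result 1: 17 is a quadratic residue mod 67.
17^33 mod 67 = 1

1


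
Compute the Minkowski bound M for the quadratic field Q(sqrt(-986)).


d = -986, d mod 4 = 2, so disc(K) = 4d = -3944; |disc(K)| = 3944
Imaginary quadratic field, so n = 2, s = r2 = 1, r1 = 0
M = (n!/n^n) * (4/pi)^s * sqrt(|disc(K)|) = (2!/2^2) * (4/pi)^1 * sqrt(3944)
= 0.5 * 1.273240 * 62.801274
= 39.9805

39.9805


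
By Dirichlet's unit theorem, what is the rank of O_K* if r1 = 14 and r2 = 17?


By Dirichlet's unit theorem:
rank = r1 + r2 - 1
= 14 + 17 - 1
= 30

30


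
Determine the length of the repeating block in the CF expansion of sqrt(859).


Run the CF algorithm for sqrt(859).
a_0 = floor(sqrt(859)) = 29; set m_0=0, q_0=1.
Recurrence: m' = q*a - m,  q' = (d - m'^2)/q,  a' = floor((a_0 + m')/q').
  step 1: m=29, q=18, a=3
  step 2: m=25, q=13, a=4
  step 3: m=27, q=10, a=5
  step 4: m=23, q=33, a=1
  step 5: m=10, q=23, a=1
  step 6: m=13, q=30, a=1
  step 7: m=17, q=19, a=2
  step 8: m=21, q=22, a=2
  step 9: m=23, q=15, a=3
  step 10: m=22, q=25, a=2
  step 11: m=28, q=3, a=19
  step 12: m=29, q=6, a=9
  step 13: m=25, q=39, a=1
  step 14: m=14, q=17, a=2
  step 15: m=20, q=27, a=1
  step 16: m=7, q=30, a=1
  step 17: m=23, q=11, a=4
  step 18: m=21, q=38, a=1
  step 19: m=17, q=15, a=3
  step 20: m=28, q=5, a=11
  step 21: m=27, q=26, a=2
  step 22: m=25, q=9, a=6
  step 23: m=29, q=2, a=29
  step 24: m=29, q=9, a=6
  step 25: m=25, q=26, a=2
  step 26: m=27, q=5, a=11
  step 27: m=28, q=15, a=3
  step 28: m=17, q=38, a=1
  step 29: m=21, q=11, a=4
  step 30: m=23, q=30, a=1
  step 31: m=7, q=27, a=1
  step 32: m=20, q=17, a=2
  step 33: m=14, q=39, a=1
  step 34: m=25, q=6, a=9
  step 35: m=29, q=3, a=19
  step 36: m=28, q=25, a=2
  step 37: m=22, q=15, a=3
  step 38: m=23, q=22, a=2
  step 39: m=21, q=19, a=2
  step 40: m=17, q=30, a=1
  step 41: m=13, q=23, a=1
  step 42: m=10, q=33, a=1
  step 43: m=23, q=10, a=5
  step 44: m=27, q=13, a=4
  step 45: m=25, q=18, a=3
  step 46: m=29, q=1, a=58
a_46 = 2*a_0 = 58, so the period closes here.
sqrt(859) = [29; 3, 4, 5, 1, 1, 1, 2, 2, 3, 2, 19, 9, 1, 2, 1, 1, 4, 1, 3, 11, 2, 6, 29, 6, 2, 11, 3, 1, 4, 1, 1, 2, 1, 9, 19, 2, 3, 2, 2, 1, 1, 1, 5, 4, 3, 58]
Period length = 46

46


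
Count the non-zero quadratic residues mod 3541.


For prime p, the number of non-zero quadratic residues is (p-1)/2.
= (3541-1)/2
= 1770

1770


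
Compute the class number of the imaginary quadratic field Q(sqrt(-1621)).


K = Q(sqrt(-1621)). d mod 4 = 3, so D = disc(K) = 4d = -6484
h(K) equals the number of primitive reduced positive-definite forms (a, b, c) = a*x^2 + b*x*y + c*y^2 with b^2 - 4ac = D,
where reduced means |b| <= a <= c, with b >= 0 whenever |b| = a or a = c, and primitive means gcd(a, b, c) = 1.
Reduced forces 3a^2 <= |D| = 6484, so 1 <= a <= 46; b must have the parity of D, and c = (b^2 - D)/(4a) must be an integer >= a.
Enumerate a = 1..46, b in [-a, a]:
  a=1: (1, 0, 1621)  [1]
  a=2: (2, 2, 811)  [1]
  a=3..4: none
  a=5: (5, -4, 325), (5, 4, 325)  [2]
  a=6..9: none
  a=10: (10, -6, 163), (10, 6, 163)  [2]
  a=11..12: none
  a=13: (13, -4, 125), (13, 4, 125)  [2]
  a=14..22: none
  a=23: (23, -18, 74), (23, 18, 74)  [2]
  a=24: none
  a=25: (25, -4, 65), (25, 4, 65)  [2]
  a=26: (26, -22, 67), (26, 22, 67)  [2]
  a=27..36: none
  a=37: (37, -18, 46), (37, 18, 46)  [2]
  a=38..42: none
  a=43: (43, -40, 47), (43, 40, 47)  [2]
  a=44..46: none
Total reduced forms: 1 + 1 + 2 + 2 + 2 + 2 + 2 + 2 + 2 + 2 = 18
h = 18

18


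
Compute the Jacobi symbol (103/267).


Compute (103/267) via quadratic reciprocity:
  reciprocity: (103/267) -> -(267/103)
  reduce: (61/103)
  reciprocity: (61/103) -> +(103/61)
  reduce: (42/61)
  pull out 2: (2/61) = -1  (since 61 mod 8 = 5)
  reciprocity: (21/61) -> +(61/21)
  reduce: (19/21)
  reciprocity: (19/21) -> +(21/19)
  reduce: (2/19)
  pull out 2: (2/19) = -1  (since 19 mod 8 = 3)
  (1/19) = 1
Product of signs = -1

-1


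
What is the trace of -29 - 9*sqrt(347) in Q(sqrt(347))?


Tr(a + b*sqrt(d)) = (a + b*sqrt(d)) + (a - b*sqrt(d)) = 2a
= 2 * (-29)
= -58

-58


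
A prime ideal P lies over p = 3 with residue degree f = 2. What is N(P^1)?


N(P^a) = p^(a*f)
= 3^(1*2)
= 3^2
= 9

9


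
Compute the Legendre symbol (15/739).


p = 739 is prime, so compute (15/739) with the reciprocity algorithm (Jacobi-symbol steps: pull out 2s via (2/n), flip via reciprocity, reduce):
  reciprocity: (15/739) -> -(739/15)
  reduce: (4/15)
  pull out 2: (2/15) = +1  (since 15 mod 8 = 7)
  pull out 2: (2/15) = +1  (since 15 mod 8 = 7)
  (1/15) = 1
Product of signs = -1
(15/739) = -1

-1


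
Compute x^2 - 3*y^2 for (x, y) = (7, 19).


x^2 - d*y^2
= 7^2 - 3*19^2
= 49 - 1083
= -1034

-1034


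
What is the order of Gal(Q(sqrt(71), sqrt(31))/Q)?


The 2 square roots of distinct primes are multiplicatively independent over Q,
so [K:Q] = 2^2 and Gal(K/Q) is isomorphic to (Z/2Z)^2.
|Gal| = 2^2 = 4

4


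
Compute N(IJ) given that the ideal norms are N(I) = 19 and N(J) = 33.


N(IJ) = N(I) * N(J)
= 19 * 33
= 627

627


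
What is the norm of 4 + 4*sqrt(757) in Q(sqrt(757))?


N(a + b*sqrt(d)) = a^2 - d*b^2
= (4)^2 - (757)*(4)^2
= 16 - 12112
= -12096

-12096


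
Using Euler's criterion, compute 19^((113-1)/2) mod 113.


p = 113 is prime and the exponent is (p-1)/2 = 56, so by Euler's criterion 19^56 = (19/113) = +1 or -1 mod 113.
Compute by square-and-multiply:
  56 = 32 + 16 + 8 (binary 111000)
  Repeated squaring mod 113: 19^1 = 19, 19^2 = 22, 19^4 = 32, 19^8 = 7, 19^16 = 49, 19^32 = 28
  19^56 = 19^32 * 19^16 * 19^8 = 28 * 49 * 7 mod 113
    28 * 49 = 1372 = 16 mod 113
    16 * 7 = 112 = 112 mod 113
  19^56 = 112 mod 113
Result 112 = p - 1 = -1 mod 113: 19 is a quadratic non-residue mod 113. As a residue in [0, p-1] the value is 112.
19^56 mod 113 = 112

112


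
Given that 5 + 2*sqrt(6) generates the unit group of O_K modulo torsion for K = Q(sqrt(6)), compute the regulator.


epsilon = 5 + 2*sqrt(6)
= 9.8990
R = ln(9.8990)
= 2.2924

2.2924


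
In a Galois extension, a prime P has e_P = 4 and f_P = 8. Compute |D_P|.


|D_P| = e * f
= 4 * 8
= 32

32


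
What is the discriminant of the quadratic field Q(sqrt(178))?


For K = Q(sqrt(d)) with d squarefree: disc(K) = d if d = 1 mod 4, and disc(K) = 4d if d = 2 or 3 mod 4.
Here d = 178, and d mod 4 = 2.
d = 2 mod 4, not 1 (O_K = Z[sqrt(d)]), so disc(K) = 4d = 4 * (178) = 712

712


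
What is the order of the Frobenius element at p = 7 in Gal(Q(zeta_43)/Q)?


The Frobenius at p in Gal(Q(zeta_n)/Q) = (Z/nZ)* is the class of p, so its order is ord_43(7), the smallest k >= 1 with 7^k = 1 mod 43.
n = 43 = 43, phi(43) = 42; the order divides phi(n).
Divisors of 42: 1, 2, 3, 6, 7, 14, 21, 42
Repeated squaring mod 43: 7^1 = 7, 7^2 = 6, 7^4 = 36, 7^8 = 6, 7^16 = 36, 7^32 = 6
Test divisors in increasing order:
  k=1: 7^1 = 7 mod 43
  k=2: 7^2 = 6 mod 43
  k=3: 7^3 = 6 * 7 = 42 mod 43
  k=6: 7^6 = 36 * 6 = 1 mod 43  <- first divisor giving 1
Order = 6

6
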